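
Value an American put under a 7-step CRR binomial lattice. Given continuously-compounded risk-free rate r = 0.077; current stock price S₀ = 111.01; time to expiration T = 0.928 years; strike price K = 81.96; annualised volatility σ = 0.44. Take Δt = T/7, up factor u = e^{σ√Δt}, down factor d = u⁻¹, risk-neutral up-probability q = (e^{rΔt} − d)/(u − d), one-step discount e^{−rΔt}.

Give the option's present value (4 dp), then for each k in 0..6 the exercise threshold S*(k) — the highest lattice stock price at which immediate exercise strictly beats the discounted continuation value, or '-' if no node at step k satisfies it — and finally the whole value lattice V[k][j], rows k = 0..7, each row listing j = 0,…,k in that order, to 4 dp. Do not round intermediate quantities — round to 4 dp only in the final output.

price = 4.3955
boundary = - - - - - 49.8288 58.4866
tree:
4.3955
6.9993 1.7979
10.8576 3.1602 0.4283
16.3035 5.4593 0.8516 0.0000
23.4949 9.2158 1.6932 0.0000 0.0000
32.1312 15.0649 3.3668 0.0000 0.0000 0.0000
39.5075 23.4734 6.6945 0.0000 0.0000 0.0000 0.0000
45.7918 32.1312 13.3112 0.0000 0.0000 0.0000 0.0000 0.0000

Δt=0.13257, u=1.17375, d=0.85197, q=0.49192, disc=e^(-rΔt)=0.98984
k=7 terminal: V=max(K-S,0) → 45.7918 32.1312 13.3112 0.0000 0.0000 0.0000 0.0000 0.0000
k=6: j=0 S=42.4525 intr=39.5075 cont=38.6751 V=39.5075[EX]; j=1 S=58.4866 intr=23.4734 cont=22.6410 V=23.4734[EX]; j=2 S=80.5767 intr=1.3833 cont=6.6945 V=6.6945[hold]; j=3 S=111.0100 intr=0.0000 cont=0.0000 V=0.0000[hold]; j=4 S=152.9378 intr=0.0000 cont=0.0000 V=0.0000[hold]; j=5 S=210.7015 intr=0.0000 cont=0.0000 V=0.0000[hold]; j=6 S=290.2823 intr=0.0000 cont=0.0000 V=0.0000[hold]  S*(6)=58.4866
k=5: j=0 S=49.8288 intr=32.1312 cont=31.2988 V=32.1312[EX]; j=1 S=68.6488 intr=13.3112 cont=15.0649 V=15.0649[hold]; j=2 S=94.5770 intr=0.0000 cont=3.3668 V=3.3668[hold]; j=3 S=130.2982 intr=0.0000 cont=0.0000 V=0.0000[hold]; j=4 S=179.5111 intr=0.0000 cont=0.0000 V=0.0000[hold]; j=5 S=247.3114 intr=0.0000 cont=0.0000 V=0.0000[hold]  S*(5)=49.8288
k=4: j=0 S=58.4866 intr=23.4734 cont=23.4949 V=23.4949[hold]; j=1 S=80.5767 intr=1.3833 cont=9.2158 V=9.2158[hold]; j=2 S=111.0100 intr=0.0000 cont=1.6932 V=1.6932[hold]; j=3 S=152.9378 intr=0.0000 cont=0.0000 V=0.0000[hold]; j=4 S=210.7015 intr=0.0000 cont=0.0000 V=0.0000[hold]  S*(4)=-
k=3: j=0 S=68.6488 intr=13.3112 cont=16.3035 V=16.3035[hold]; j=1 S=94.5770 intr=0.0000 cont=5.4593 V=5.4593[hold]; j=2 S=130.2982 intr=0.0000 cont=0.8516 V=0.8516[hold]; j=3 S=179.5111 intr=0.0000 cont=0.0000 V=0.0000[hold]  S*(3)=-
k=2: j=0 S=80.5767 intr=1.3833 cont=10.8576 V=10.8576[hold]; j=1 S=111.0100 intr=0.0000 cont=3.1602 V=3.1602[hold]; j=2 S=152.9378 intr=0.0000 cont=0.4283 V=0.4283[hold]  S*(2)=-
k=1: j=0 S=94.5770 intr=0.0000 cont=6.9993 V=6.9993[hold]; j=1 S=130.2982 intr=0.0000 cont=1.7979 V=1.7979[hold]  S*(1)=-
k=0: j=0 S=111.0100 intr=0.0000 cont=4.3955 V=4.3955[hold]  S*(0)=-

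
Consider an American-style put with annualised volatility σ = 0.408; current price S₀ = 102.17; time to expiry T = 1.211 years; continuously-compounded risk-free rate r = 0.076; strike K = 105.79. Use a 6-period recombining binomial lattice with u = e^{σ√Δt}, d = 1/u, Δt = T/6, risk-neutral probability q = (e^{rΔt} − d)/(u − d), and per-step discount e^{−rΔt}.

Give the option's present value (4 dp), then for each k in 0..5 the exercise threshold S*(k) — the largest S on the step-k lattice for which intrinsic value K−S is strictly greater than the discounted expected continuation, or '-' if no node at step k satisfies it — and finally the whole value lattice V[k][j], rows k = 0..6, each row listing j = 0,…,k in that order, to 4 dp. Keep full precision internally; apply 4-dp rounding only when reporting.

price = 16.2688
boundary = - - 70.8130 58.9533 70.8130 85.0586
tree:
16.2688
24.3075 8.6147
34.9770 14.2333 3.1792
46.8367 22.8068 5.9730 0.4420
56.7102 34.9770 11.1624 0.8909 0.0000
64.9300 46.8367 20.7314 1.7959 0.0000 0.0000
71.7733 56.7102 34.9770 3.6200 0.0000 0.0000 0.0000

params: Δt=0.20183 u=1.20117 d=0.83252 q=0.49623 e^(-rΔt)=0.98478
t_6 payoffs: 71.7733 56.7102 34.9770 3.6200 0.0000 0.0000 0.0000
t_5: node(5,0) S=40.8600 payoff=64.9300 vs cont=63.3197 → 64.9300 [stop]  node(5,1) S=58.9533 payoff=46.8367 vs cont=45.2263 → 46.8367 [stop]  node(5,2) S=85.0586 payoff=20.7314 vs cont=19.1210 → 20.7314 [stop]  node(5,3) S=122.7237 payoff=0.0000 vs cont=1.7959 → 1.7959 [wait]  node(5,4) S=177.0674 payoff=0.0000 vs cont=0.0000 → 0.0000 [wait]  node(5,5) S=255.4753 payoff=0.0000 vs cont=0.0000 → 0.0000 [wait]  ⇒ S*(5)=85.0586
t_4: node(4,0) S=49.0798 payoff=56.7102 vs cont=55.0998 → 56.7102 [stop]  node(4,1) S=70.8130 payoff=34.9770 vs cont=33.3666 → 34.9770 [stop]  node(4,2) S=102.1700 payoff=3.6200 vs cont=11.1624 → 11.1624 [wait]  node(4,3) S=147.4123 payoff=0.0000 vs cont=0.8909 → 0.8909 [wait]  node(4,4) S=212.6884 payoff=0.0000 vs cont=0.0000 → 0.0000 [wait]  ⇒ S*(4)=70.8130
t_3: node(3,0) S=58.9533 payoff=46.8367 vs cont=45.2263 → 46.8367 [stop]  node(3,1) S=85.0586 payoff=20.7314 vs cont=22.8068 → 22.8068 [wait]  node(3,2) S=122.7237 payoff=0.0000 vs cont=5.9730 → 5.9730 [wait]  node(3,3) S=177.0674 payoff=0.0000 vs cont=0.4420 → 0.4420 [wait]  ⇒ S*(3)=58.9533
t_2: node(2,0) S=70.8130 payoff=34.9770 vs cont=34.3808 → 34.9770 [stop]  node(2,1) S=102.1700 payoff=3.6200 vs cont=14.2333 → 14.2333 [wait]  node(2,2) S=147.4123 payoff=0.0000 vs cont=3.1792 → 3.1792 [wait]  ⇒ S*(2)=70.8130
t_1: node(1,0) S=85.0586 payoff=20.7314 vs cont=24.3075 → 24.3075 [wait]  node(1,1) S=122.7237 payoff=0.0000 vs cont=8.6147 → 8.6147 [wait]  ⇒ S*(1)=-
t_0: node(0,0) S=102.1700 payoff=3.6200 vs cont=16.2688 → 16.2688 [wait]  ⇒ S*(0)=-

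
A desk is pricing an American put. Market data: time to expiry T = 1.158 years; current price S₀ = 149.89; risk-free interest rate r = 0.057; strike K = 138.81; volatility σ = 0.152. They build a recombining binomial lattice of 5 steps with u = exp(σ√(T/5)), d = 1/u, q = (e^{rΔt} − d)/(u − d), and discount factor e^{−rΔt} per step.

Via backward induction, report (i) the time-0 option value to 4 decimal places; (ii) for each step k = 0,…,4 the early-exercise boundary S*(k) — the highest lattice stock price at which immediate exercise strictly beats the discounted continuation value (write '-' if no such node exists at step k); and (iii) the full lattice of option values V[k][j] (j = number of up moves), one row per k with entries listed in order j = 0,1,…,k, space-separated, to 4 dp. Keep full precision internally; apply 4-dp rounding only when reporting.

price = 2.5726
boundary = - - - 120.3558 129.4898
tree:
2.5726
5.1599 0.7000
10.0079 1.6592 0.0000
18.4542 3.9324 0.0000 0.0000
26.9439 9.3202 0.0000 0.0000 0.0000
34.8347 18.4542 0.0000 0.0000 0.0000 0.0000

params: Δt=0.23160 u=1.07589 d=0.92946 q=0.57247 e^(-rΔt)=0.98689
t_5 payoffs: 34.8347 18.4542 0.0000 0.0000 0.0000 0.0000
t_4: node(4,0) S=111.8661 payoff=26.9439 vs cont=25.1235 → 26.9439 [stop]  node(4,1) S=129.4898 payoff=9.3202 vs cont=7.7862 → 9.3202 [stop]  node(4,2) S=149.8900 payoff=0.0000 vs cont=0.0000 → 0.0000 [wait]  node(4,3) S=173.5041 payoff=0.0000 vs cont=0.0000 → 0.0000 [wait]  node(4,4) S=200.8384 payoff=0.0000 vs cont=0.0000 → 0.0000 [wait]  ⇒ S*(4)=129.4898
t_3: node(3,0) S=120.3558 payoff=18.4542 vs cont=16.6338 → 18.4542 [stop]  node(3,1) S=139.3170 payoff=0.0000 vs cont=3.9324 → 3.9324 [wait]  node(3,2) S=161.2654 payoff=0.0000 vs cont=0.0000 → 0.0000 [wait]  node(3,3) S=186.6716 payoff=0.0000 vs cont=0.0000 → 0.0000 [wait]  ⇒ S*(3)=120.3558
t_2: node(2,0) S=129.4898 payoff=9.3202 vs cont=10.0079 → 10.0079 [wait]  node(2,1) S=149.8900 payoff=0.0000 vs cont=1.6592 → 1.6592 [wait]  node(2,2) S=173.5041 payoff=0.0000 vs cont=0.0000 → 0.0000 [wait]  ⇒ S*(2)=-
t_1: node(1,0) S=139.3170 payoff=0.0000 vs cont=5.1599 → 5.1599 [wait]  node(1,1) S=161.2654 payoff=0.0000 vs cont=0.7000 → 0.7000 [wait]  ⇒ S*(1)=-
t_0: node(0,0) S=149.8900 payoff=0.0000 vs cont=2.5726 → 2.5726 [wait]  ⇒ S*(0)=-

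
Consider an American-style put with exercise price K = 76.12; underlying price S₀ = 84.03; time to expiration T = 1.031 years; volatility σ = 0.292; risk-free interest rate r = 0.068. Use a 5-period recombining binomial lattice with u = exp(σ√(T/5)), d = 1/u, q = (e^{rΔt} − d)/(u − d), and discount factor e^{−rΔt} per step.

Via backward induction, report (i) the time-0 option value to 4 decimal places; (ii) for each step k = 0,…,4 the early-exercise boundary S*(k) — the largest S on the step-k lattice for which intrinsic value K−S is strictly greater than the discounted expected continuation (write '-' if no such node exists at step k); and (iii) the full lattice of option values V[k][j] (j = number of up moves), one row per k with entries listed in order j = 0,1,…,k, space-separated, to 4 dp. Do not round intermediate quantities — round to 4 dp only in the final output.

Δt=0.20620  u=1.14179  d=0.87582  q=0.51999  discount=0.98608
step 5 (expiry): payoffs max(K−S,0) = 32.8180 19.6681 2.5249 0.0000 0.0000 0.0000
step 4: (k=4,j=0): S=49.4417, (K−S)⁺=26.6783, hold=25.6184 ⇒ V=26.6783 exercise | (k=4,j=1): S=64.4561, (K−S)⁺=11.6639, hold=10.6041 ⇒ V=11.6639 exercise | (k=4,j=2): S=84.0300, (K−S)⁺=0.0000, hold=1.1951 ⇒ V=1.1951 continue | (k=4,j=3): S=109.5481, (K−S)⁺=0.0000, hold=0.0000 ⇒ V=0.0000 continue | (k=4,j=4): S=142.8155, (K−S)⁺=0.0000, hold=0.0000 ⇒ V=0.0000 continue  boundary S*=64.4561
step 3: (k=3,j=0): S=56.4519, (K−S)⁺=19.6681, hold=18.6082 ⇒ V=19.6681 exercise | (k=3,j=1): S=73.5951, (K−S)⁺=2.5249, hold=6.1336 ⇒ V=6.1336 continue | (k=3,j=2): S=95.9444, (K−S)⁺=0.0000, hold=0.5657 ⇒ V=0.5657 continue | (k=3,j=3): S=125.0807, (K−S)⁺=0.0000, hold=0.0000 ⇒ V=0.0000 continue  boundary S*=56.4519
step 2: (k=2,j=0): S=64.4561, (K−S)⁺=11.6639, hold=12.4544 ⇒ V=12.4544 continue | (k=2,j=1): S=84.0300, (K−S)⁺=0.0000, hold=3.1933 ⇒ V=3.1933 continue | (k=2,j=2): S=109.5481, (K−S)⁺=0.0000, hold=0.2677 ⇒ V=0.2677 continue  boundary S*=-
step 1: (k=1,j=0): S=73.5951, (K−S)⁺=2.5249, hold=7.5324 ⇒ V=7.5324 continue | (k=1,j=1): S=95.9444, (K−S)⁺=0.0000, hold=1.6487 ⇒ V=1.6487 continue  boundary S*=-
step 0: (k=0,j=0): S=84.0300, (K−S)⁺=0.0000, hold=4.4107 ⇒ V=4.4107 continue  boundary S*=-

price = 4.4107
boundary = - - - 56.4519 64.4561
tree:
4.4107
7.5324 1.6487
12.4544 3.1933 0.2677
19.6681 6.1336 0.5657 0.0000
26.6783 11.6639 1.1951 0.0000 0.0000
32.8180 19.6681 2.5249 0.0000 0.0000 0.0000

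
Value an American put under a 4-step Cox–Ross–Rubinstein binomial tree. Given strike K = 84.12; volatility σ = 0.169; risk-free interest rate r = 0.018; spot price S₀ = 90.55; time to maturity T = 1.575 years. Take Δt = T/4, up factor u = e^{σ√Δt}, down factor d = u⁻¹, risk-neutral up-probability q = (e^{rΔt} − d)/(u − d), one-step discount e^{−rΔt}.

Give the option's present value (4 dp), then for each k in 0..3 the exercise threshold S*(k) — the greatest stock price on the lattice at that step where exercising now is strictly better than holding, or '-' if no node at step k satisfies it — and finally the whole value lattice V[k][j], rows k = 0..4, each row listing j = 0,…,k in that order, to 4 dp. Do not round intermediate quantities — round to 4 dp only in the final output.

price = 4.0670
boundary = - - - 65.8752
tree:
4.0670
6.9961 1.2758
11.6114 2.6061 0.0000
18.2448 5.3237 0.0000 0.0000
24.8730 10.8751 0.0000 0.0000 0.0000

Δt=0.39375, u=1.11187, d=0.89938, q=0.50699, disc=e^(-rΔt)=0.99294
k=4 terminal: V=max(K-S,0) → 24.8730 10.8751 0.0000 0.0000 0.0000
k=3: j=0 S=65.8752 intr=18.2448 cont=17.6507 V=18.2448[EX]; j=1 S=81.4391 intr=2.6809 cont=5.3237 V=5.3237[hold]; j=2 S=100.6802 intr=0.0000 cont=0.0000 V=0.0000[hold]; j=3 S=124.4672 intr=0.0000 cont=0.0000 V=0.0000[hold]  S*(3)=65.8752
k=2: j=0 S=73.2449 intr=10.8751 cont=11.6114 V=11.6114[hold]; j=1 S=90.5500 intr=0.0000 cont=2.6061 V=2.6061[hold]; j=2 S=111.9436 intr=0.0000 cont=0.0000 V=0.0000[hold]  S*(2)=-
k=1: j=0 S=81.4391 intr=2.6809 cont=6.9961 V=6.9961[hold]; j=1 S=100.6802 intr=0.0000 cont=1.2758 V=1.2758[hold]  S*(1)=-
k=0: j=0 S=90.5500 intr=0.0000 cont=4.0670 V=4.0670[hold]  S*(0)=-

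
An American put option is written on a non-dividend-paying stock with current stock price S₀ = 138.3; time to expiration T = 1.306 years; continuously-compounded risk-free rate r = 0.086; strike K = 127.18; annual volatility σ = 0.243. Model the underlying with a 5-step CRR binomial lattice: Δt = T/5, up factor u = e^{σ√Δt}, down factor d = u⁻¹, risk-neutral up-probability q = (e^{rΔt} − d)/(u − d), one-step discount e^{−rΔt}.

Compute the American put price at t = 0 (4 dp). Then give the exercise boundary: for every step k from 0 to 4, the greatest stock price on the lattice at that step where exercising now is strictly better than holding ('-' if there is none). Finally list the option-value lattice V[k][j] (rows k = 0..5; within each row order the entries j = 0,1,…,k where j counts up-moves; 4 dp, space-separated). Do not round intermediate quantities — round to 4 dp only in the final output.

Δt=0.26120  u=1.13223  d=0.88321  q=0.56022  discount=0.97779
step 5 (expiry): payoffs max(K−S,0) = 52.8536 31.8971 5.0320 0.0000 0.0000 0.0000
step 4: (k=4,j=0): S=84.1548, (K−S)⁺=43.0252, hold=40.2002 ⇒ V=43.0252 exercise | (k=4,j=1): S=107.8824, (K−S)⁺=19.2976, hold=16.4726 ⇒ V=19.2976 exercise | (k=4,j=2): S=138.3000, (K−S)⁺=0.0000, hold=2.1638 ⇒ V=2.1638 continue | (k=4,j=3): S=177.2939, (K−S)⁺=0.0000, hold=0.0000 ⇒ V=0.0000 continue | (k=4,j=4): S=227.2822, (K−S)⁺=0.0000, hold=0.0000 ⇒ V=0.0000 continue  boundary S*=107.8824
step 3: (k=3,j=0): S=95.2829, (K−S)⁺=31.8971, hold=29.0721 ⇒ V=31.8971 exercise | (k=3,j=1): S=122.1480, (K−S)⁺=5.0320, hold=9.4835 ⇒ V=9.4835 continue | (k=3,j=2): S=156.5878, (K−S)⁺=0.0000, hold=0.9305 ⇒ V=0.9305 continue | (k=3,j=3): S=200.7380, (K−S)⁺=0.0000, hold=0.0000 ⇒ V=0.0000 continue  boundary S*=95.2829
step 2: (k=2,j=0): S=107.8824, (K−S)⁺=19.2976, hold=18.9110 ⇒ V=19.2976 exercise | (k=2,j=1): S=138.3000, (K−S)⁺=0.0000, hold=4.5877 ⇒ V=4.5877 continue | (k=2,j=2): S=177.2939, (K−S)⁺=0.0000, hold=0.4001 ⇒ V=0.4001 continue  boundary S*=107.8824
step 1: (k=1,j=0): S=122.1480, (K−S)⁺=5.0320, hold=10.8113 ⇒ V=10.8113 continue | (k=1,j=1): S=156.5878, (K−S)⁺=0.0000, hold=2.1920 ⇒ V=2.1920 continue  boundary S*=-
step 0: (k=0,j=0): S=138.3000, (K−S)⁺=0.0000, hold=5.8497 ⇒ V=5.8497 continue  boundary S*=-

price = 5.8497
boundary = - - 107.8824 95.2829 107.8824
tree:
5.8497
10.8113 2.1920
19.2976 4.5877 0.4001
31.8971 9.4835 0.9305 0.0000
43.0252 19.2976 2.1638 0.0000 0.0000
52.8536 31.8971 5.0320 0.0000 0.0000 0.0000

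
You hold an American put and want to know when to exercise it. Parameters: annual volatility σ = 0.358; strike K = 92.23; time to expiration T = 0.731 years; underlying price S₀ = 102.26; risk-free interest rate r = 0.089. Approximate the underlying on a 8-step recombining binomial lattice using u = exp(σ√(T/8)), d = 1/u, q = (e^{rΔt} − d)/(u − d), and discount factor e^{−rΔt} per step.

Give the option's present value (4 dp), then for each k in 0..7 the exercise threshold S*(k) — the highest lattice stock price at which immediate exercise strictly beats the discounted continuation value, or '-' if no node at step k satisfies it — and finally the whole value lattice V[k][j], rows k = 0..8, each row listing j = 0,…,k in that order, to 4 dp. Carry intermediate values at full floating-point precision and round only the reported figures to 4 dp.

price = 5.8017
boundary = - - - - 66.3305 73.9114 66.3305 73.9114
tree:
5.8017
8.8505 2.9726
13.1142 4.9058 1.1674
18.7873 7.8868 2.1273 0.2660
25.8995 12.2716 3.8107 0.5480 0.0000
32.7029 18.3186 6.6724 1.1290 0.0000 0.0000
38.8084 25.8995 11.3190 2.3259 0.0000 0.0000 0.0000
44.2877 32.7029 18.3186 4.7916 0.0000 0.0000 0.0000 0.0000
49.2051 38.8084 25.8995 9.8713 0.0000 0.0000 0.0000 0.0000 0.0000

params: Δt=0.09137 u=1.11429 d=0.89743 q=0.51063 e^(-rΔt)=0.99190
t_8 payoffs: 49.2051 38.8084 25.8995 9.8713 0.0000 0.0000 0.0000 0.0000 0.0000
t_7: node(7,0) S=47.9423 payoff=44.2877 vs cont=43.5407 → 44.2877 [stop]  node(7,1) S=59.5271 payoff=32.7029 vs cont=31.9559 → 32.7029 [stop]  node(7,2) S=73.9114 payoff=18.3186 vs cont=17.5716 → 18.3186 [stop]  node(7,3) S=91.7715 payoff=0.4585 vs cont=4.7916 → 4.7916 [wait]  node(7,4) S=113.9473 payoff=0.0000 vs cont=0.0000 → 0.0000 [wait]  node(7,5) S=141.4817 payoff=0.0000 vs cont=0.0000 → 0.0000 [wait]  node(7,6) S=175.6696 payoff=0.0000 vs cont=0.0000 → 0.0000 [wait]  node(7,7) S=218.1188 payoff=0.0000 vs cont=0.0000 → 0.0000 [wait]  ⇒ S*(7)=73.9114
t_6: node(6,0) S=53.4216 payoff=38.8084 vs cont=38.0614 → 38.8084 [stop]  node(6,1) S=66.3305 payoff=25.8995 vs cont=25.1525 → 25.8995 [stop]  node(6,2) S=82.3587 payoff=9.8713 vs cont=11.3190 → 11.3190 [wait]  node(6,3) S=102.2600 payoff=0.0000 vs cont=2.3259 → 2.3259 [wait]  node(6,4) S=126.9703 payoff=0.0000 vs cont=0.0000 → 0.0000 [wait]  node(6,5) S=157.6516 payoff=0.0000 vs cont=0.0000 → 0.0000 [wait]  node(6,6) S=195.7469 payoff=0.0000 vs cont=0.0000 → 0.0000 [wait]  ⇒ S*(6)=66.3305
t_5: node(5,0) S=59.5271 payoff=32.7029 vs cont=31.9559 → 32.7029 [stop]  node(5,1) S=73.9114 payoff=18.3186 vs cont=18.3048 → 18.3186 [stop]  node(5,2) S=91.7715 payoff=0.4585 vs cont=6.6724 → 6.6724 [wait]  node(5,3) S=113.9473 payoff=0.0000 vs cont=1.1290 → 1.1290 [wait]  node(5,4) S=141.4817 payoff=0.0000 vs cont=0.0000 → 0.0000 [wait]  node(5,5) S=175.6696 payoff=0.0000 vs cont=0.0000 → 0.0000 [wait]  ⇒ S*(5)=73.9114
t_4: node(4,0) S=66.3305 payoff=25.8995 vs cont=25.1525 → 25.8995 [stop]  node(4,1) S=82.3587 payoff=9.8713 vs cont=12.2716 → 12.2716 [wait]  node(4,2) S=102.2600 payoff=0.0000 vs cont=3.8107 → 3.8107 [wait]  node(4,3) S=126.9703 payoff=0.0000 vs cont=0.5480 → 0.5480 [wait]  node(4,4) S=157.6516 payoff=0.0000 vs cont=0.0000 → 0.0000 [wait]  ⇒ S*(4)=66.3305
t_3: node(3,0) S=73.9114 payoff=18.3186 vs cont=18.7873 → 18.7873 [wait]  node(3,1) S=91.7715 payoff=0.4585 vs cont=7.8868 → 7.8868 [wait]  node(3,2) S=113.9473 payoff=0.0000 vs cont=2.1273 → 2.1273 [wait]  node(3,3) S=141.4817 payoff=0.0000 vs cont=0.2660 → 0.2660 [wait]  ⇒ S*(3)=-
t_2: node(2,0) S=82.3587 payoff=9.8713 vs cont=13.1142 → 13.1142 [wait]  node(2,1) S=102.2600 payoff=0.0000 vs cont=4.9058 → 4.9058 [wait]  node(2,2) S=126.9703 payoff=0.0000 vs cont=1.1674 → 1.1674 [wait]  ⇒ S*(2)=-
t_1: node(1,0) S=91.7715 payoff=0.4585 vs cont=8.8505 → 8.8505 [wait]  node(1,1) S=113.9473 payoff=0.0000 vs cont=2.9726 → 2.9726 [wait]  ⇒ S*(1)=-
t_0: node(0,0) S=102.2600 payoff=0.0000 vs cont=5.8017 → 5.8017 [wait]  ⇒ S*(0)=-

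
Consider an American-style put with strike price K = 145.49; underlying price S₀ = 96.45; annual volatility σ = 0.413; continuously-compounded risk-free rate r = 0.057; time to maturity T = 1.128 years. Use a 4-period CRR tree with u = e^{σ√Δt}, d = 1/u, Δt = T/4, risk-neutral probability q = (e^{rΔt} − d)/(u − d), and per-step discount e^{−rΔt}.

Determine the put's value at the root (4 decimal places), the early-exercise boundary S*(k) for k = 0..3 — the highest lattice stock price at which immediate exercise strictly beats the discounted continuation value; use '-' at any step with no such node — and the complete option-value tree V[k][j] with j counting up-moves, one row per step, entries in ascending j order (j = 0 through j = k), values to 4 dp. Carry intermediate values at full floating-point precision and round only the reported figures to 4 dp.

price = 49.4459
boundary = - 77.4557 96.4500 120.1022
tree:
49.4459
68.0343 31.1341
83.2879 49.0400 12.9403
95.5376 68.0343 25.3878 0.0000
105.3749 83.2879 49.0400 0.0000 0.0000

Δt=0.28200  u=1.24523  d=0.80307  q=0.48204  discount=0.98405
step 4 (expiry): payoffs max(K−S,0) = 105.3749 83.2879 49.0400 0.0000 0.0000
step 3: (k=3,j=0): S=49.9524, (K−S)⁺=95.5376, hold=93.2177 ⇒ V=95.5376 exercise | (k=3,j=1): S=77.4557, (K−S)⁺=68.0343, hold=65.7144 ⇒ V=68.0343 exercise | (k=3,j=2): S=120.1022, (K−S)⁺=25.3878, hold=24.9959 ⇒ V=25.3878 exercise | (k=3,j=3): S=186.2294, (K−S)⁺=0.0000, hold=0.0000 ⇒ V=0.0000 continue  boundary S*=120.1022
step 2: (k=2,j=0): S=62.2021, (K−S)⁺=83.2879, hold=80.9680 ⇒ V=83.2879 exercise | (k=2,j=1): S=96.4500, (K−S)⁺=49.0400, hold=46.7201 ⇒ V=49.0400 exercise | (k=2,j=2): S=149.5545, (K−S)⁺=0.0000, hold=12.9403 ⇒ V=12.9403 continue  boundary S*=96.4500
step 1: (k=1,j=0): S=77.4557, (K−S)⁺=68.0343, hold=65.7144 ⇒ V=68.0343 exercise | (k=1,j=1): S=120.1022, (K−S)⁺=25.3878, hold=31.1341 ⇒ V=31.1341 continue  boundary S*=77.4557
step 0: (k=0,j=0): S=96.4500, (K−S)⁺=49.0400, hold=49.4459 ⇒ V=49.4459 continue  boundary S*=-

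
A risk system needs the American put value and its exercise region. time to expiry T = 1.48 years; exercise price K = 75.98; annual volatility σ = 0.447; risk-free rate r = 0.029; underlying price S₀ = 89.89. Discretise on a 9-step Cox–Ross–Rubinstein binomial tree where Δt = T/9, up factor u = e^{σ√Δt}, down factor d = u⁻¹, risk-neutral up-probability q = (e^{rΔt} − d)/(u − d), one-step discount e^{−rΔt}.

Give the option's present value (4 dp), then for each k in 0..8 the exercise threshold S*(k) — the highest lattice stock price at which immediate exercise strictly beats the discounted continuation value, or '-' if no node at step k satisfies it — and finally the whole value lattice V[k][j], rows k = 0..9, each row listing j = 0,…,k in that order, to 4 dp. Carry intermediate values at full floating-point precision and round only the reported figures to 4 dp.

Δt=0.16444  u=1.19873  d=0.83421  q=0.46792  discount=0.99524
step 9 (expiry): payoffs max(K−S,0) = 58.3925 50.7074 39.6641 23.7954 0.9926 0.0000 0.0000 0.0000 0.0000 0.0000
step 8: (k=8,j=0): S=21.0828, (K−S)⁺=54.8972, hold=54.5358 ⇒ V=54.8972 exercise | (k=8,j=1): S=30.2952, (K−S)⁺=45.6848, hold=45.3233 ⇒ V=45.6848 exercise | (k=8,j=2): S=43.5331, (K−S)⁺=32.4469, hold=32.0854 ⇒ V=32.4469 exercise | (k=8,j=3): S=62.5555, (K−S)⁺=13.4245, hold=13.0630 ⇒ V=13.4245 exercise | (k=8,j=4): S=89.8900, (K−S)⁺=0.0000, hold=0.5256 ⇒ V=0.5256 continue | (k=8,j=5): S=129.1687, (K−S)⁺=0.0000, hold=0.0000 ⇒ V=0.0000 continue | (k=8,j=6): S=185.6108, (K−S)⁺=0.0000, hold=0.0000 ⇒ V=0.0000 continue | (k=8,j=7): S=266.7161, (K−S)⁺=0.0000, hold=0.0000 ⇒ V=0.0000 continue | (k=8,j=8): S=383.2614, (K−S)⁺=0.0000, hold=0.0000 ⇒ V=0.0000 continue  boundary S*=62.5555
step 7: (k=7,j=0): S=25.2726, (K−S)⁺=50.7074, hold=50.3459 ⇒ V=50.7074 exercise | (k=7,j=1): S=36.3159, (K−S)⁺=39.6641, hold=39.3026 ⇒ V=39.6641 exercise | (k=7,j=2): S=52.1846, (K−S)⁺=23.7954, hold=23.4339 ⇒ V=23.7954 exercise | (k=7,j=3): S=74.9874, (K−S)⁺=0.9926, hold=7.3537 ⇒ V=7.3537 continue | (k=7,j=4): S=107.7542, (K−S)⁺=0.0000, hold=0.2783 ⇒ V=0.2783 continue | (k=7,j=5): S=154.8390, (K−S)⁺=0.0000, hold=0.0000 ⇒ V=0.0000 continue | (k=7,j=6): S=222.4980, (K−S)⁺=0.0000, hold=0.0000 ⇒ V=0.0000 continue | (k=7,j=7): S=319.7217, (K−S)⁺=0.0000, hold=0.0000 ⇒ V=0.0000 continue  boundary S*=52.1846
step 6: (k=6,j=0): S=30.2952, (K−S)⁺=45.6848, hold=45.3233 ⇒ V=45.6848 exercise | (k=6,j=1): S=43.5331, (K−S)⁺=32.4469, hold=32.0854 ⇒ V=32.4469 exercise | (k=6,j=2): S=62.5555, (K−S)⁺=13.4245, hold=16.0254 ⇒ V=16.0254 continue | (k=6,j=3): S=89.8900, (K−S)⁺=0.0000, hold=4.0238 ⇒ V=4.0238 continue | (k=6,j=4): S=129.1687, (K−S)⁺=0.0000, hold=0.1474 ⇒ V=0.1474 continue | (k=6,j=5): S=185.6108, (K−S)⁺=0.0000, hold=0.0000 ⇒ V=0.0000 continue | (k=6,j=6): S=266.7161, (K−S)⁺=0.0000, hold=0.0000 ⇒ V=0.0000 continue  boundary S*=43.5331
step 5: (k=5,j=0): S=36.3159, (K−S)⁺=39.6641, hold=39.3026 ⇒ V=39.6641 exercise | (k=5,j=1): S=52.1846, (K−S)⁺=23.7954, hold=24.6451 ⇒ V=24.6451 continue | (k=5,j=2): S=74.9874, (K−S)⁺=0.9926, hold=10.3600 ⇒ V=10.3600 continue | (k=5,j=3): S=107.7542, (K−S)⁺=0.0000, hold=2.1994 ⇒ V=2.1994 continue | (k=5,j=4): S=154.8390, (K−S)⁺=0.0000, hold=0.0781 ⇒ V=0.0781 continue | (k=5,j=5): S=222.4980, (K−S)⁺=0.0000, hold=0.0000 ⇒ V=0.0000 continue  boundary S*=36.3159
step 4: (k=4,j=0): S=43.5331, (K−S)⁺=32.4469, hold=32.4811 ⇒ V=32.4811 continue | (k=4,j=1): S=62.5555, (K−S)⁺=13.4245, hold=17.8754 ⇒ V=17.8754 continue | (k=4,j=2): S=89.8900, (K−S)⁺=0.0000, hold=6.5104 ⇒ V=6.5104 continue | (k=4,j=3): S=129.1687, (K−S)⁺=0.0000, hold=1.2010 ⇒ V=1.2010 continue | (k=4,j=4): S=185.6108, (K−S)⁺=0.0000, hold=0.0413 ⇒ V=0.0413 continue  boundary S*=-
step 3: (k=3,j=0): S=52.1846, (K−S)⁺=23.7954, hold=25.5248 ⇒ V=25.5248 continue | (k=3,j=1): S=74.9874, (K−S)⁺=0.9926, hold=12.4977 ⇒ V=12.4977 continue | (k=3,j=2): S=107.7542, (K−S)⁺=0.0000, hold=4.0069 ⇒ V=4.0069 continue | (k=3,j=3): S=154.8390, (K−S)⁺=0.0000, hold=0.6553 ⇒ V=0.6553 continue  boundary S*=-
step 2: (k=2,j=0): S=62.5555, (K−S)⁺=13.4245, hold=19.3367 ⇒ V=19.3367 continue | (k=2,j=1): S=89.8900, (K−S)⁺=0.0000, hold=8.4841 ⇒ V=8.4841 continue | (k=2,j=2): S=129.1687, (K−S)⁺=0.0000, hold=2.4270 ⇒ V=2.4270 continue  boundary S*=-
step 1: (k=1,j=0): S=74.9874, (K−S)⁺=0.9926, hold=14.1907 ⇒ V=14.1907 continue | (k=1,j=1): S=107.7542, (K−S)⁺=0.0000, hold=5.6230 ⇒ V=5.6230 continue  boundary S*=-
step 0: (k=0,j=0): S=89.8900, (K−S)⁺=0.0000, hold=10.1333 ⇒ V=10.1333 continue  boundary S*=-

price = 10.1333
boundary = - - - - - 36.3159 43.5331 52.1846 62.5555
tree:
10.1333
14.1907 5.6230
19.3367 8.4841 2.4270
25.5248 12.4977 4.0069 0.6553
32.4811 17.8754 6.5104 1.2010 0.0413
39.6641 24.6451 10.3600 2.1994 0.0781 0.0000
45.6848 32.4469 16.0254 4.0238 0.1474 0.0000 0.0000
50.7074 39.6641 23.7954 7.3537 0.2783 0.0000 0.0000 0.0000
54.8972 45.6848 32.4469 13.4245 0.5256 0.0000 0.0000 0.0000 0.0000
58.3925 50.7074 39.6641 23.7954 0.9926 0.0000 0.0000 0.0000 0.0000 0.0000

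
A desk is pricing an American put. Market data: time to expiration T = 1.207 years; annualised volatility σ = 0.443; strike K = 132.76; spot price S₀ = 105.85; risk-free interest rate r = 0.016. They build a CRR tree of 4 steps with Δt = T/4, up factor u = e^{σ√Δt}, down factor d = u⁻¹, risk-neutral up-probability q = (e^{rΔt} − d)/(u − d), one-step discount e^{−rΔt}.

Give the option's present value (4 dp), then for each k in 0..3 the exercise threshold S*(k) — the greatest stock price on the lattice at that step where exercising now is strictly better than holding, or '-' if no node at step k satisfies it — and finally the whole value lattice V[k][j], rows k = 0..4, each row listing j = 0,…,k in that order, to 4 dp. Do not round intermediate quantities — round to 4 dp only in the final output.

Δt=0.30175, u=1.27551, d=0.78400, q=0.44931, disc=e^(-rΔt)=0.99518
k=4 terminal: V=max(K-S,0) → 92.7699 67.6989 26.9100 0.0000 0.0000
k=3: j=0 S=51.0079 intr=81.7521 cont=81.1127 V=81.7521[EX]; j=1 S=82.9863 intr=49.7737 cont=49.1343 V=49.7737[EX]; j=2 S=135.0130 intr=0.0000 cont=14.7477 V=14.7477[hold]; j=3 S=219.6568 intr=0.0000 cont=0.0000 V=0.0000[hold]  S*(3)=82.9863
k=2: j=0 S=65.0611 intr=67.6989 cont=67.0594 V=67.6989[EX]; j=1 S=105.8500 intr=26.9100 cont=33.8723 V=33.8723[hold]; j=2 S=172.2107 intr=0.0000 cont=8.0824 V=8.0824[hold]  S*(2)=65.0611
k=1: j=0 S=82.9863 intr=49.7737 cont=52.2475 V=52.2475[hold]; j=1 S=135.0130 intr=0.0000 cont=22.1774 V=22.1774[hold]  S*(1)=-
k=0: j=0 S=105.8500 intr=26.9100 cont=38.5502 V=38.5502[hold]  S*(0)=-

price = 38.5502
boundary = - - 65.0611 82.9863
tree:
38.5502
52.2475 22.1774
67.6989 33.8723 8.0824
81.7521 49.7737 14.7477 0.0000
92.7699 67.6989 26.9100 0.0000 0.0000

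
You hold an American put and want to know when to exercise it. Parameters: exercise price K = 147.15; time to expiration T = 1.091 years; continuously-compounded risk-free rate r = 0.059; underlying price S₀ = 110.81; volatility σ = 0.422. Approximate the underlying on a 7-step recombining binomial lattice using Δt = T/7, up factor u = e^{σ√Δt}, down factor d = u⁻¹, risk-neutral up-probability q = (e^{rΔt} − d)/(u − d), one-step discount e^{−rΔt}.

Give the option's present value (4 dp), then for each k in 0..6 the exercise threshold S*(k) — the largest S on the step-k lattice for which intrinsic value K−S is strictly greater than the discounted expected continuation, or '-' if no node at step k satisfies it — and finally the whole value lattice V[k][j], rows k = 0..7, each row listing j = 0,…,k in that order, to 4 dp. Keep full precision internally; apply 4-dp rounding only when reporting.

price = 40.9330
boundary = - - 79.4094 93.8049 79.4094 93.8049 110.8100
tree:
40.9330
53.5743 28.3437
67.7406 39.6127 16.9662
79.9270 53.3451 25.8445 7.9004
90.2431 67.7406 37.9982 13.4840 2.1464
98.9762 79.9270 53.3451 22.4921 4.2148 0.0000
106.3690 90.2431 67.7406 36.3400 8.2764 0.0000 0.0000
112.6274 98.9762 79.9270 53.3451 16.2521 0.0000 0.0000 0.0000

Δt=0.15586, u=1.18128, d=0.84654, q=0.48604, disc=e^(-rΔt)=0.99085
k=7 terminal: V=max(K-S,0) → 112.6274 98.9762 79.9270 53.3451 16.2521 0.0000 0.0000 0.0000
k=6: j=0 S=40.7810 intr=106.3690 cont=105.0221 V=106.3690[EX]; j=1 S=56.9069 intr=90.2431 cont=88.8962 V=90.2431[EX]; j=2 S=79.4094 intr=67.7406 cont=66.3937 V=67.7406[EX]; j=3 S=110.8100 intr=36.3400 cont=34.9931 V=36.3400[EX]; j=4 S=154.6273 intr=0.0000 cont=8.2764 V=8.2764[hold]; j=5 S=215.7711 intr=0.0000 cont=0.0000 V=0.0000[hold]; j=6 S=301.0929 intr=0.0000 cont=0.0000 V=0.0000[hold]  S*(6)=110.8100
k=5: j=0 S=48.1738 intr=98.9762 cont=97.6293 V=98.9762[EX]; j=1 S=67.2230 intr=79.9270 cont=78.5800 V=79.9270[EX]; j=2 S=93.8049 intr=53.3451 cont=51.9982 V=53.3451[EX]; j=3 S=130.8979 intr=16.2521 cont=22.4921 V=22.4921[hold]; j=4 S=182.6584 intr=0.0000 cont=4.2148 V=4.2148[hold]; j=5 S=254.8866 intr=0.0000 cont=0.0000 V=0.0000[hold]  S*(5)=93.8049
k=4: j=0 S=56.9069 intr=90.2431 cont=88.8962 V=90.2431[EX]; j=1 S=79.4094 intr=67.7406 cont=66.3937 V=67.7406[EX]; j=2 S=110.8100 intr=36.3400 cont=37.9982 V=37.9982[hold]; j=3 S=154.6273 intr=0.0000 cont=13.4840 V=13.4840[hold]; j=4 S=215.7711 intr=0.0000 cont=2.1464 V=2.1464[hold]  S*(4)=79.4094
k=3: j=0 S=67.2230 intr=79.9270 cont=78.5800 V=79.9270[EX]; j=1 S=93.8049 intr=53.3451 cont=52.7968 V=53.3451[EX]; j=2 S=130.8979 intr=16.2521 cont=25.8445 V=25.8445[hold]; j=3 S=182.6584 intr=0.0000 cont=7.9004 V=7.9004[hold]  S*(3)=93.8049
k=2: j=0 S=79.4094 intr=67.7406 cont=66.3937 V=67.7406[EX]; j=1 S=110.8100 intr=36.3400 cont=39.6127 V=39.6127[hold]; j=2 S=154.6273 intr=0.0000 cont=16.9662 V=16.9662[hold]  S*(2)=79.4094
k=1: j=0 S=93.8049 intr=53.3451 cont=53.5743 V=53.5743[hold]; j=1 S=130.8979 intr=16.2521 cont=28.3437 V=28.3437[hold]  S*(1)=-
k=0: j=0 S=110.8100 intr=36.3400 cont=40.9330 V=40.9330[hold]  S*(0)=-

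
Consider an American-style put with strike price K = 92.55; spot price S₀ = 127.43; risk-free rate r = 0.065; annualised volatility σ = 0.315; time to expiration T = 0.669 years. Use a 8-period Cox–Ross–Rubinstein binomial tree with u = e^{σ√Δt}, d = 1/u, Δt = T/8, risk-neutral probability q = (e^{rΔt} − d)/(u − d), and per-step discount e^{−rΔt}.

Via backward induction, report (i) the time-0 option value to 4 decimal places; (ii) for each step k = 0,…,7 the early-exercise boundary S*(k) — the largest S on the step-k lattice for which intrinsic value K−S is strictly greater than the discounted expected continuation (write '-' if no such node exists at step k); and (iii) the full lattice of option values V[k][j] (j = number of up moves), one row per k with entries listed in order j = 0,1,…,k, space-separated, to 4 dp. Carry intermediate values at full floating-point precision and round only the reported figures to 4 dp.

price = 1.0525
boundary = - - - - - - 73.7748 80.8107
tree:
1.0525
1.8051 0.3322
3.0442 0.6202 0.0560
5.0292 1.1477 0.1142 0.0000
8.0970 2.1017 0.2329 0.0000 0.0000
12.6092 3.7985 0.4750 0.0000 0.0000 0.0000
18.7752 6.7518 0.9690 0.0000 0.0000 0.0000 0.0000
25.1985 11.7393 1.9768 0.0000 0.0000 0.0000 0.0000 0.0000
31.0625 18.7752 4.0325 0.0000 0.0000 0.0000 0.0000 0.0000 0.0000

params: Δt=0.08363 u=1.09537 d=0.91293 q=0.50712 e^(-rΔt)=0.99458
t_8 payoffs: 31.0625 18.7752 4.0325 0.0000 0.0000 0.0000 0.0000 0.0000 0.0000
t_7: node(7,0) S=67.3515 payoff=25.1985 vs cont=24.6968 → 25.1985 [stop]  node(7,1) S=80.8107 payoff=11.7393 vs cont=11.2376 → 11.7393 [stop]  node(7,2) S=96.9594 payoff=0.0000 vs cont=1.9768 → 1.9768 [wait]  node(7,3) S=116.3352 payoff=0.0000 vs cont=0.0000 → 0.0000 [wait]  node(7,4) S=139.5829 payoff=0.0000 vs cont=0.0000 → 0.0000 [wait]  node(7,5) S=167.4764 payoff=0.0000 vs cont=0.0000 → 0.0000 [wait]  node(7,6) S=200.9438 payoff=0.0000 vs cont=0.0000 → 0.0000 [wait]  node(7,7) S=241.0993 payoff=0.0000 vs cont=0.0000 → 0.0000 [wait]  ⇒ S*(7)=80.8107
t_6: node(6,0) S=73.7748 payoff=18.7752 vs cont=18.2735 → 18.7752 [stop]  node(6,1) S=88.5175 payoff=4.0325 vs cont=6.7518 → 6.7518 [wait]  node(6,2) S=106.2063 payoff=0.0000 vs cont=0.9690 → 0.9690 [wait]  node(6,3) S=127.4300 payoff=0.0000 vs cont=0.0000 → 0.0000 [wait]  node(6,4) S=152.8949 payoff=0.0000 vs cont=0.0000 → 0.0000 [wait]  node(6,5) S=183.4485 payoff=0.0000 vs cont=0.0000 → 0.0000 [wait]  node(6,6) S=220.1077 payoff=0.0000 vs cont=0.0000 → 0.0000 [wait]  ⇒ S*(6)=73.7748
t_5: node(5,0) S=80.8107 payoff=11.7393 vs cont=12.6092 → 12.6092 [wait]  node(5,1) S=96.9594 payoff=0.0000 vs cont=3.7985 → 3.7985 [wait]  node(5,2) S=116.3352 payoff=0.0000 vs cont=0.4750 → 0.4750 [wait]  node(5,3) S=139.5829 payoff=0.0000 vs cont=0.0000 → 0.0000 [wait]  node(5,4) S=167.4764 payoff=0.0000 vs cont=0.0000 → 0.0000 [wait]  node(5,5) S=200.9438 payoff=0.0000 vs cont=0.0000 → 0.0000 [wait]  ⇒ S*(5)=-
t_4: node(4,0) S=88.5175 payoff=4.0325 vs cont=8.0970 → 8.0970 [wait]  node(4,1) S=106.2063 payoff=0.0000 vs cont=2.1017 → 2.1017 [wait]  node(4,2) S=127.4300 payoff=0.0000 vs cont=0.2329 → 0.2329 [wait]  node(4,3) S=152.8949 payoff=0.0000 vs cont=0.0000 → 0.0000 [wait]  node(4,4) S=183.4485 payoff=0.0000 vs cont=0.0000 → 0.0000 [wait]  ⇒ S*(4)=-
t_3: node(3,0) S=96.9594 payoff=0.0000 vs cont=5.0292 → 5.0292 [wait]  node(3,1) S=116.3352 payoff=0.0000 vs cont=1.1477 → 1.1477 [wait]  node(3,2) S=139.5829 payoff=0.0000 vs cont=0.1142 → 0.1142 [wait]  node(3,3) S=167.4764 payoff=0.0000 vs cont=0.0000 → 0.0000 [wait]  ⇒ S*(3)=-
t_2: node(2,0) S=106.2063 payoff=0.0000 vs cont=3.0442 → 3.0442 [wait]  node(2,1) S=127.4300 payoff=0.0000 vs cont=0.6202 → 0.6202 [wait]  node(2,2) S=152.8949 payoff=0.0000 vs cont=0.0560 → 0.0560 [wait]  ⇒ S*(2)=-
t_1: node(1,0) S=116.3352 payoff=0.0000 vs cont=1.8051 → 1.8051 [wait]  node(1,1) S=139.5829 payoff=0.0000 vs cont=0.3322 → 0.3322 [wait]  ⇒ S*(1)=-
t_0: node(0,0) S=127.4300 payoff=0.0000 vs cont=1.0525 → 1.0525 [wait]  ⇒ S*(0)=-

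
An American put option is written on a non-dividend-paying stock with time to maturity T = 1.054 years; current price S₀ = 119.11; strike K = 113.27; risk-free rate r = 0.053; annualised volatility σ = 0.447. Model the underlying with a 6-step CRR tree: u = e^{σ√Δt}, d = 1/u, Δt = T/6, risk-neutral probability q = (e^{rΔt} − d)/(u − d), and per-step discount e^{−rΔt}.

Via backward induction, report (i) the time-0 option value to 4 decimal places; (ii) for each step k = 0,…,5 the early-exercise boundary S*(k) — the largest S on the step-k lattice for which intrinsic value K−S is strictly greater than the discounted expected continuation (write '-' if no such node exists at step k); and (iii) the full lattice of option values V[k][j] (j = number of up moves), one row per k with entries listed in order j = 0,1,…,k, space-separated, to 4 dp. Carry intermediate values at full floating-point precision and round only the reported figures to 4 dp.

Δt=0.17567  u=1.20605  d=0.82915  q=0.47812  discount=0.99073
step 6 (expiry): payoffs max(K−S,0) = 74.5657 56.9725 31.3823 0.0000 0.0000 0.0000 0.0000
step 5: (k=5,j=0): S=46.6793, (K−S)⁺=66.5907, hold=65.5410 ⇒ V=66.5907 exercise | (k=5,j=1): S=67.8975, (K−S)⁺=45.3725, hold=44.3228 ⇒ V=45.3725 exercise | (k=5,j=2): S=98.7605, (K−S)⁺=14.5095, hold=16.2261 ⇒ V=16.2261 continue | (k=5,j=3): S=143.6524, (K−S)⁺=0.0000, hold=0.0000 ⇒ V=0.0000 continue | (k=5,j=4): S=208.9501, (K−S)⁺=0.0000, hold=0.0000 ⇒ V=0.0000 continue | (k=5,j=5): S=303.9290, (K−S)⁺=0.0000, hold=0.0000 ⇒ V=0.0000 continue  boundary S*=67.8975
step 4: (k=4,j=0): S=56.2975, (K−S)⁺=56.9725, hold=55.9228 ⇒ V=56.9725 exercise | (k=4,j=1): S=81.8877, (K−S)⁺=31.3823, hold=31.1458 ⇒ V=31.3823 exercise | (k=4,j=2): S=119.1100, (K−S)⁺=0.0000, hold=8.3896 ⇒ V=8.3896 continue | (k=4,j=3): S=173.2518, (K−S)⁺=0.0000, hold=0.0000 ⇒ V=0.0000 continue | (k=4,j=4): S=252.0040, (K−S)⁺=0.0000, hold=0.0000 ⇒ V=0.0000 continue  boundary S*=81.8877
step 3: (k=3,j=0): S=67.8975, (K−S)⁺=45.3725, hold=44.3228 ⇒ V=45.3725 exercise | (k=3,j=1): S=98.7605, (K−S)⁺=14.5095, hold=20.2002 ⇒ V=20.2002 continue | (k=3,j=2): S=143.6524, (K−S)⁺=0.0000, hold=4.3378 ⇒ V=4.3378 continue | (k=3,j=3): S=208.9501, (K−S)⁺=0.0000, hold=0.0000 ⇒ V=0.0000 continue  boundary S*=67.8975
step 2: (k=2,j=0): S=81.8877, (K−S)⁺=31.3823, hold=33.0282 ⇒ V=33.0282 continue | (k=2,j=1): S=119.1100, (K−S)⁺=0.0000, hold=12.4992 ⇒ V=12.4992 continue | (k=2,j=2): S=173.2518, (K−S)⁺=0.0000, hold=2.2429 ⇒ V=2.2429 continue  boundary S*=-
step 1: (k=1,j=0): S=98.7605, (K−S)⁺=14.5095, hold=22.9978 ⇒ V=22.9978 continue | (k=1,j=1): S=143.6524, (K−S)⁺=0.0000, hold=7.5251 ⇒ V=7.5251 continue  boundary S*=-
step 0: (k=0,j=0): S=119.1100, (K−S)⁺=0.0000, hold=15.4555 ⇒ V=15.4555 continue  boundary S*=-

price = 15.4555
boundary = - - - 67.8975 81.8877 67.8975
tree:
15.4555
22.9978 7.5251
33.0282 12.4992 2.2429
45.3725 20.2002 4.3378 0.0000
56.9725 31.3823 8.3896 0.0000 0.0000
66.5907 45.3725 16.2261 0.0000 0.0000 0.0000
74.5657 56.9725 31.3823 0.0000 0.0000 0.0000 0.0000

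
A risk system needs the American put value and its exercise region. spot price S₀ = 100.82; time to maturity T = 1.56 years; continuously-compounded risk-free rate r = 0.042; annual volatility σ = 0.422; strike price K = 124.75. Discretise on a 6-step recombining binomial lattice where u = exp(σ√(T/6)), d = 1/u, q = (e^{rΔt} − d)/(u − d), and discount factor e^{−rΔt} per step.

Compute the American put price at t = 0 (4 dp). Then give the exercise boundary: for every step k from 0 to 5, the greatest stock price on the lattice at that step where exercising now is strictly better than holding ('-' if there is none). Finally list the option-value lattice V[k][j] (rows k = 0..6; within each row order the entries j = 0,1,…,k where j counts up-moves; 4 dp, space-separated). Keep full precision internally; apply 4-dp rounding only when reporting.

Δt=0.26000, u=1.24008, d=0.80640, q=0.47173, disc=e^(-rΔt)=0.98914
k=6 terminal: V=max(K-S,0) → 97.0269 82.1173 59.1891 23.9300 0.0000 0.0000 0.0000
k=5: j=0 S=34.3789 intr=90.3711 cont=89.0162 V=90.3711[EX]; j=1 S=52.8681 intr=71.8819 cont=70.5270 V=71.8819[EX]; j=2 S=81.3010 intr=43.4490 cont=42.0942 V=43.4490[EX]; j=3 S=125.0252 intr=0.0000 cont=12.5042 V=12.5042[hold]; j=4 S=192.2646 intr=0.0000 cont=0.0000 V=0.0000[hold]; j=5 S=295.6658 intr=0.0000 cont=0.0000 V=0.0000[hold]  S*(5)=81.3010
k=4: j=0 S=42.6327 intr=82.1173 cont=80.7624 V=82.1173[EX]; j=1 S=65.5609 intr=59.1891 cont=57.8342 V=59.1891[EX]; j=2 S=100.8200 intr=23.9300 cont=28.5381 V=28.5381[hold]; j=3 S=155.0417 intr=0.0000 cont=6.5339 V=6.5339[hold]; j=4 S=238.4242 intr=0.0000 cont=0.0000 V=0.0000[hold]  S*(4)=65.5609
k=3: j=0 S=52.8681 intr=71.8819 cont=70.5270 V=71.8819[EX]; j=1 S=81.3010 intr=43.4490 cont=44.2443 V=44.2443[hold]; j=2 S=125.0252 intr=0.0000 cont=17.9609 V=17.9609[hold]; j=3 S=192.2646 intr=0.0000 cont=3.4142 V=3.4142[hold]  S*(3)=52.8681
k=2: j=0 S=65.5609 intr=59.1891 cont=58.2053 V=59.1891[EX]; j=1 S=100.8200 intr=23.9300 cont=31.4998 V=31.4998[hold]; j=2 S=155.0417 intr=0.0000 cont=10.9782 V=10.9782[hold]  S*(2)=65.5609
k=1: j=0 S=81.3010 intr=43.4490 cont=45.6263 V=45.6263[hold]; j=1 S=125.0252 intr=0.0000 cont=21.5822 V=21.5822[hold]  S*(1)=-
k=0: j=0 S=100.8200 intr=23.9300 cont=33.9116 V=33.9116[hold]  S*(0)=-

price = 33.9116
boundary = - - 65.5609 52.8681 65.5609 81.3010
tree:
33.9116
45.6263 21.5822
59.1891 31.4998 10.9782
71.8819 44.2443 17.9609 3.4142
82.1173 59.1891 28.5381 6.5339 0.0000
90.3711 71.8819 43.4490 12.5042 0.0000 0.0000
97.0269 82.1173 59.1891 23.9300 0.0000 0.0000 0.0000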